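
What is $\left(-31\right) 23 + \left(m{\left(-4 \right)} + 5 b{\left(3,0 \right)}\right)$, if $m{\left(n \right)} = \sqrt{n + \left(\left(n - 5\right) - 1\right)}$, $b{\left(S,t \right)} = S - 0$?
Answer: $-698 + i \sqrt{14} \approx -698.0 + 3.7417 i$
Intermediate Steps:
$b{\left(S,t \right)} = S$ ($b{\left(S,t \right)} = S + 0 = S$)
$m{\left(n \right)} = \sqrt{-6 + 2 n}$ ($m{\left(n \right)} = \sqrt{n + \left(\left(-5 + n\right) - 1\right)} = \sqrt{n + \left(-6 + n\right)} = \sqrt{-6 + 2 n}$)
$\left(-31\right) 23 + \left(m{\left(-4 \right)} + 5 b{\left(3,0 \right)}\right) = \left(-31\right) 23 + \left(\sqrt{-6 + 2 \left(-4\right)} + 5 \cdot 3\right) = -713 + \left(\sqrt{-6 - 8} + 15\right) = -713 + \left(\sqrt{-14} + 15\right) = -713 + \left(i \sqrt{14} + 15\right) = -713 + \left(15 + i \sqrt{14}\right) = -698 + i \sqrt{14}$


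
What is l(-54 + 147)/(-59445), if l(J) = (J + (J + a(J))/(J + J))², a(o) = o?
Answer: -8836/59445 ≈ -0.14864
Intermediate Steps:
l(J) = (1 + J)² (l(J) = (J + (J + J)/(J + J))² = (J + (2*J)/((2*J)))² = (J + (2*J)*(1/(2*J)))² = (J + 1)² = (1 + J)²)
l(-54 + 147)/(-59445) = (1 + (-54 + 147))²/(-59445) = (1 + 93)²*(-1/59445) = 94²*(-1/59445) = 8836*(-1/59445) = -8836/59445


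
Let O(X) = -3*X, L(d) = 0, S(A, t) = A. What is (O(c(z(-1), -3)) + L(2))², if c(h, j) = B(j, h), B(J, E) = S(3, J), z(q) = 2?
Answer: 81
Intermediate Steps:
B(J, E) = 3
c(h, j) = 3
(O(c(z(-1), -3)) + L(2))² = (-3*3 + 0)² = (-9 + 0)² = (-9)² = 81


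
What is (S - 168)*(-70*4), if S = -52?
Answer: 61600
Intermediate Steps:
(S - 168)*(-70*4) = (-52 - 168)*(-70*4) = -220*(-280) = 61600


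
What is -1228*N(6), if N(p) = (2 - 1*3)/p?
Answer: 614/3 ≈ 204.67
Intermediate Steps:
N(p) = -1/p (N(p) = (2 - 3)/p = -1/p)
-1228*N(6) = -(-1228)/6 = -1228*(-1/6) = 614/3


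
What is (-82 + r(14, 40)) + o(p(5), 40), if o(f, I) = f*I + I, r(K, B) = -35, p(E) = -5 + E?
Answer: -77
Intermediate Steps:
o(f, I) = I + I*f (o(f, I) = I*f + I = I + I*f)
(-82 + r(14, 40)) + o(p(5), 40) = (-82 - 35) + 40*(1 + (-5 + 5)) = -117 + 40*(1 + 0) = -117 + 40*1 = -117 + 40 = -77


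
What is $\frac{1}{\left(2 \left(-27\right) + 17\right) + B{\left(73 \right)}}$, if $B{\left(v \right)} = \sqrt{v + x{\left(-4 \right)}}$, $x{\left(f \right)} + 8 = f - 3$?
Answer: $- \frac{37}{1311} - \frac{\sqrt{58}}{1311} \approx -0.034032$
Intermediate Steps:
$x{\left(f \right)} = -11 + f$ ($x{\left(f \right)} = -8 + \left(f - 3\right) = -8 + \left(-3 + f\right) = -11 + f$)
$B{\left(v \right)} = \sqrt{-15 + v}$ ($B{\left(v \right)} = \sqrt{v - 15} = \sqrt{-15 + v}$)
$\frac{1}{\left(2 \left(-27\right) + 17\right) + B{\left(73 \right)}} = \frac{1}{\left(2 \left(-27\right) + 17\right) + \sqrt{-15 + 73}} = \frac{1}{\left(-54 + 17\right) + \sqrt{58}} = \frac{1}{-37 + \sqrt{58}}$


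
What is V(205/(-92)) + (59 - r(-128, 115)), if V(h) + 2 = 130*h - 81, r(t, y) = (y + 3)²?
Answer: -654933/46 ≈ -14238.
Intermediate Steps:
r(t, y) = (3 + y)²
V(h) = -83 + 130*h (V(h) = -2 + (130*h - 81) = -2 + (-81 + 130*h) = -83 + 130*h)
V(205/(-92)) + (59 - r(-128, 115)) = (-83 + 130*(205/(-92))) + (59 - (3 + 115)²) = (-83 + 130*(205*(-1/92))) + (59 - 1*118²) = (-83 + 130*(-205/92)) + (59 - 1*13924) = (-83 - 13325/46) + (59 - 13924) = -17143/46 - 13865 = -654933/46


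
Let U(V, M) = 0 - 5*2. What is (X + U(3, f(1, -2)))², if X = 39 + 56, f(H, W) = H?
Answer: 7225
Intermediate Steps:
X = 95
U(V, M) = -10 (U(V, M) = 0 - 10 = -10)
(X + U(3, f(1, -2)))² = (95 - 10)² = 85² = 7225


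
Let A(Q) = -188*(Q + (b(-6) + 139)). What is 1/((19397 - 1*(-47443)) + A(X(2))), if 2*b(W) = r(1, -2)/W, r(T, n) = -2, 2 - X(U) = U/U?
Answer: 3/121466 ≈ 2.4698e-5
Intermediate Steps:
X(U) = 1 (X(U) = 2 - U/U = 2 - 1*1 = 2 - 1 = 1)
b(W) = -1/W (b(W) = (-2/W)/2 = -1/W)
A(Q) = -78490/3 - 188*Q (A(Q) = -188*(Q + (-1/(-6) + 139)) = -188*(Q + (-1*(-1/6) + 139)) = -188*(Q + (1/6 + 139)) = -188*(Q + 835/6) = -188*(835/6 + Q) = -78490/3 - 188*Q)
1/((19397 - 1*(-47443)) + A(X(2))) = 1/((19397 - 1*(-47443)) + (-78490/3 - 188*1)) = 1/((19397 + 47443) + (-78490/3 - 188)) = 1/(66840 - 79054/3) = 1/(121466/3) = 3/121466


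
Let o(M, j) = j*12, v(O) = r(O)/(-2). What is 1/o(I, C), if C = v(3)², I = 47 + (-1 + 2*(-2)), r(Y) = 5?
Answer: 1/75 ≈ 0.013333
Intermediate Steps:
I = 42 (I = 47 + (-1 - 4) = 47 - 5 = 42)
v(O) = -5/2 (v(O) = 5/(-2) = 5*(-½) = -5/2)
C = 25/4 (C = (-5/2)² = 25/4 ≈ 6.2500)
o(M, j) = 12*j
1/o(I, C) = 1/(12*(25/4)) = 1/75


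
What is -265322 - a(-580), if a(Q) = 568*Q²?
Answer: -191340522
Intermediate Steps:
-265322 - a(-580) = -265322 - 568*(-580)² = -265322 - 568*336400 = -265322 - 1*191075200 = -265322 - 191075200 = -191340522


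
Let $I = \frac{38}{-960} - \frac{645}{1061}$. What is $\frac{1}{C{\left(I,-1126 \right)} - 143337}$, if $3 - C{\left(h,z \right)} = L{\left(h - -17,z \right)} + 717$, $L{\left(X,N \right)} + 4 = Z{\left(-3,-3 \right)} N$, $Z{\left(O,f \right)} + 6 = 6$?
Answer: $- \frac{1}{144047} \approx -6.9422 \cdot 10^{-6}$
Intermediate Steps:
$Z{\left(O,f \right)} = 0$ ($Z{\left(O,f \right)} = -6 + 6 = 0$)
$I = - \frac{329759}{509280}$ ($I = 38 \left(- \frac{1}{960}\right) - \frac{645}{1061} = - \frac{19}{480} - \frac{645}{1061} = - \frac{329759}{509280} \approx -0.6475$)
$L{\left(X,N \right)} = -4$ ($L{\left(X,N \right)} = -4 + 0 N = -4 + 0 = -4$)
$C{\left(h,z \right)} = -710$ ($C{\left(h,z \right)} = 3 - \left(-4 + 717\right) = 3 - 713 = -710$)
$\frac{1}{C{\left(I,-1126 \right)} - 143337} = \frac{1}{-710 - 143337} = \frac{1}{-144047} = - \frac{1}{144047}$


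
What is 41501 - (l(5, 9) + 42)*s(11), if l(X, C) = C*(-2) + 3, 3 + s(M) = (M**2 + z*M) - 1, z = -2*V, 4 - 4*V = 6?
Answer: 38045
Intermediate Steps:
V = -1/2 (V = 1 - 1/4*6 = 1 - 3/2 = -1/2 ≈ -0.50000)
z = 1 (z = -2*(-1/2) = 1)
s(M) = -4 + M + M**2 (s(M) = -3 + ((M**2 + 1*M) - 1) = -3 + ((M**2 + M) - 1) = -3 + ((M + M**2) - 1) = -3 + (-1 + M + M**2) = -4 + M + M**2)
l(X, C) = 3 - 2*C (l(X, C) = -2*C + 3 = 3 - 2*C)
41501 - (l(5, 9) + 42)*s(11) = 41501 - ((3 - 2*9) + 42)*(-4 + 11 + 11**2) = 41501 - ((3 - 18) + 42)*(-4 + 11 + 121) = 41501 - (-15 + 42)*128 = 41501 - 27*128 = 41501 - 1*3456 = 41501 - 3456 = 38045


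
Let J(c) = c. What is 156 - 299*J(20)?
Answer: -5824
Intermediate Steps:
156 - 299*J(20) = 156 - 299*20 = 156 - 5980 = -5824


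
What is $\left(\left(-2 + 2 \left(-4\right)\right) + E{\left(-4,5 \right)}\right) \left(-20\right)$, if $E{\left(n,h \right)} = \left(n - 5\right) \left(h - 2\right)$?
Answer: $740$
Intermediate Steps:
$E{\left(n,h \right)} = \left(-5 + n\right) \left(-2 + h\right)$
$\left(\left(-2 + 2 \left(-4\right)\right) + E{\left(-4,5 \right)}\right) \left(-20\right) = \left(\left(-2 + 2 \left(-4\right)\right) + \left(10 - 25 - -8 + 5 \left(-4\right)\right)\right) \left(-20\right) = \left(\left(-2 - 8\right) + \left(10 - 25 + 8 - 20\right)\right) \left(-20\right) = \left(-10 - 27\right) \left(-20\right) = \left(-37\right) \left(-20\right) = 740$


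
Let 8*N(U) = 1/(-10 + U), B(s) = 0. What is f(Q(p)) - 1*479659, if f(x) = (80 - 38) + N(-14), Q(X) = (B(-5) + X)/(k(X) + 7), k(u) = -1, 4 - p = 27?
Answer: -92086465/192 ≈ -4.7962e+5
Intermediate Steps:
p = -23 (p = 4 - 1*27 = 4 - 27 = -23)
N(U) = 1/(8*(-10 + U))
Q(X) = X/6 (Q(X) = (0 + X)/(-1 + 7) = X/6)
f(x) = 8063/192 (f(x) = (80 - 38) + 1/(8*(-10 - 14)) = 42 + (1/8)/(-24) = 42 + (1/8)*(-1/24) = 42 - 1/192 = 8063/192)
f(Q(p)) - 1*479659 = 8063/192 - 1*479659 = 8063/192 - 479659 = -92086465/192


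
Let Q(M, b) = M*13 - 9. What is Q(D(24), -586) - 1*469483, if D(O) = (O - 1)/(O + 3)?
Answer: -12675985/27 ≈ -4.6948e+5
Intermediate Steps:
D(O) = (-1 + O)/(3 + O)
Q(M, b) = -9 + 13*M (Q(M, b) = 13*M - 9 = -9 + 13*M)
Q(D(24), -586) - 1*469483 = (-9 + 13*((-1 + 24)/(3 + 24))) - 1*469483 = (-9 + 13*(23/27)) - 469483 = (-9 + 299/27) - 469483 = 56/27 - 469483 = -12675985/27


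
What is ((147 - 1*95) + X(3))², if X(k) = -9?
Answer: 1849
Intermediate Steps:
((147 - 1*95) + X(3))² = ((147 - 1*95) - 9)² = ((147 - 95) - 9)² = (52 - 9)² = 43² = 1849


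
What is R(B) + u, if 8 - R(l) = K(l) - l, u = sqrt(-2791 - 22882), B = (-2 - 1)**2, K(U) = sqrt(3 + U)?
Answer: 17 - 2*sqrt(3) + I*sqrt(25673) ≈ 13.536 + 160.23*I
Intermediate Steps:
B = 9 (B = (-3)**2 = 9)
u = I*sqrt(25673) (u = sqrt(-25673) = I*sqrt(25673) ≈ 160.23*I)
R(l) = 8 + l - sqrt(3 + l) (R(l) = 8 - (sqrt(3 + l) - l) = 8 + (l - sqrt(3 + l)) = 8 + l - sqrt(3 + l))
R(B) + u = (8 + 9 - sqrt(3 + 9)) + I*sqrt(25673) = (8 + 9 - sqrt(12)) + I*sqrt(25673) = (8 + 9 - 2*sqrt(3)) + I*sqrt(25673) = (17 - 2*sqrt(3)) + I*sqrt(25673) = 17 - 2*sqrt(3) + I*sqrt(25673)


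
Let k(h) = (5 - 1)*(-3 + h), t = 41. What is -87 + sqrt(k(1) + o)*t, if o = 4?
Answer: -87 + 82*I ≈ -87.0 + 82.0*I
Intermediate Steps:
k(h) = -12 + 4*h (k(h) = 4*(-3 + h) = -12 + 4*h)
-87 + sqrt(k(1) + o)*t = -87 + sqrt((-12 + 4*1) + 4)*41 = -87 + sqrt((-12 + 4) + 4)*41 = -87 + sqrt(-8 + 4)*41 = -87 + sqrt(-4)*41 = -87 + (2*I)*41 = -87 + 82*I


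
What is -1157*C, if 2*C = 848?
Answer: -490568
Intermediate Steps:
C = 424 (C = (1/2)*848 = 424)
-1157*C = -1157*424 = -490568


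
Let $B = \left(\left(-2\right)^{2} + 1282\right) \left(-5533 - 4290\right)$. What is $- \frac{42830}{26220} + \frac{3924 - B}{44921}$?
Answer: $\frac{32939987201}{117782862} \approx 279.67$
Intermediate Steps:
$B = -12632378$ ($B = \left(4 + 1282\right) \left(-9823\right) = 1286 \left(-9823\right) = -12632378$)
$- \frac{42830}{26220} + \frac{3924 - B}{44921} = - \frac{42830}{26220} + \frac{3924 - -12632378}{44921} = \left(-42830\right) \frac{1}{26220} + \left(3924 + 12632378\right) \frac{1}{44921} = - \frac{4283}{2622} + 12636302 \cdot \frac{1}{44921} = - \frac{4283}{2622} + \frac{12636302}{44921} = \frac{32939987201}{117782862}$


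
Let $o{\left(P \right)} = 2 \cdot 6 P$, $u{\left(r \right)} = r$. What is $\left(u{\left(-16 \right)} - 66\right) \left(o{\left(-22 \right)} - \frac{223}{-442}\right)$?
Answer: $\frac{4775065}{221} \approx 21607.0$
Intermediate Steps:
$o{\left(P \right)} = 12 P$
$\left(u{\left(-16 \right)} - 66\right) \left(o{\left(-22 \right)} - \frac{223}{-442}\right) = \left(-16 - 66\right) \left(12 \left(-22\right) - \frac{223}{-442}\right) = \left(-16 - 66\right) \left(-264 - - \frac{223}{442}\right) = - 82 \left(-264 + \frac{223}{442}\right) = \left(-82\right) \left(- \frac{116465}{442}\right) = \frac{4775065}{221}$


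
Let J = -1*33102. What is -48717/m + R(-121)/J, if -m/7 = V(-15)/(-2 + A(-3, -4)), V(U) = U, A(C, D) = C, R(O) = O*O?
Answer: 537440891/231714 ≈ 2319.4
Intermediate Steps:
R(O) = O²
m = -21 (m = -(-105)/(-2 - 3) = -(-105)/(-5) = -(-105)*(-1)/5 = -7*3 = -21)
J = -33102
-48717/m + R(-121)/J = -48717/(-21) + (-121)²/(-33102) = -48717*(-1/21) + 14641*(-1/33102) = 16239/7 - 14641/33102 = 537440891/231714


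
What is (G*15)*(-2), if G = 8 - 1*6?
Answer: -60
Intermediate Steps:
G = 2 (G = 8 - 6 = 2)
(G*15)*(-2) = (2*15)*(-2) = 30*(-2) = -60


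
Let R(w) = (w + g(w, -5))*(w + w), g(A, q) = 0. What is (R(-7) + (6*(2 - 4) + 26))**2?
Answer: 12544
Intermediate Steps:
R(w) = 2*w**2 (R(w) = (w + 0)*(w + w) = w*(2*w) = 2*w**2)
(R(-7) + (6*(2 - 4) + 26))**2 = (2*(-7)**2 + (6*(2 - 4) + 26))**2 = (2*49 + (6*(-2) + 26))**2 = (98 + (-12 + 26))**2 = (98 + 14)**2 = 112**2 = 12544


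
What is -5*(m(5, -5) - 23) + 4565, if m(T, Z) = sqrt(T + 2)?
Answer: 4680 - 5*sqrt(7) ≈ 4666.8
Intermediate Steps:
m(T, Z) = sqrt(2 + T)
-5*(m(5, -5) - 23) + 4565 = -5*(sqrt(2 + 5) - 23) + 4565 = -5*(sqrt(7) - 23) + 4565 = -5*(-23 + sqrt(7)) + 4565 = (115 - 5*sqrt(7)) + 4565 = 4680 - 5*sqrt(7)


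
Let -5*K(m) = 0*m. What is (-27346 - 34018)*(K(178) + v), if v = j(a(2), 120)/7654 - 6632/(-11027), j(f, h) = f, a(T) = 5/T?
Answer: -1558304891731/42200329 ≈ -36926.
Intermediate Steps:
v = 101577791/168801316 (v = (5/2)/7654 - 6632/(-11027) = (5*(1/2))*(1/7654) - 6632*(-1/11027) = (5/2)*(1/7654) + 6632/11027 = 5/15308 + 6632/11027 = 101577791/168801316 ≈ 0.60176)
K(m) = 0 (K(m) = -0*m = -1/5*0 = 0)
(-27346 - 34018)*(K(178) + v) = (-27346 - 34018)*(0 + 101577791/168801316) = -61364*101577791/168801316 = -1558304891731/42200329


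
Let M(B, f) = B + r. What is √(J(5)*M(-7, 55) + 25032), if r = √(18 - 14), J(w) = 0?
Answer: 2*√6258 ≈ 158.22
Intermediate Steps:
r = 2 (r = √4 = 2)
M(B, f) = 2 + B (M(B, f) = B + 2 = 2 + B)
√(J(5)*M(-7, 55) + 25032) = √(0*(2 - 7) + 25032) = √(0*(-5) + 25032) = √(0 + 25032) = √25032 = 2*√6258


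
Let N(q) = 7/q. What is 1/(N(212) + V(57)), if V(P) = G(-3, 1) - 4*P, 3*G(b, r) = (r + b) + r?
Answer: -636/145199 ≈ -0.0043802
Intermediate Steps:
G(b, r) = b/3 + 2*r/3 (G(b, r) = ((r + b) + r)/3 = ((b + r) + r)/3 = (b + 2*r)/3 = b/3 + 2*r/3)
V(P) = -1/3 - 4*P (V(P) = ((1/3)*(-3) + (2/3)*1) - 4*P = (-1 + 2/3) - 4*P = -1/3 - 4*P)
1/(N(212) + V(57)) = 1/(7/212 + (-1/3 - 4*57)) = 1/(7*(1/212) + (-1/3 - 228)) = 1/(7/212 - 685/3) = 1/(-145199/636) = -636/145199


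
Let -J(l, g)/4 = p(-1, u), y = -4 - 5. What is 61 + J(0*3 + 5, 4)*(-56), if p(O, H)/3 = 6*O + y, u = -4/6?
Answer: -10019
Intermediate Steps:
u = -2/3 (u = -4*1/6 = -2/3 ≈ -0.66667)
y = -9
p(O, H) = -27 + 18*O (p(O, H) = 3*(6*O - 9) = 3*(-9 + 6*O) = -27 + 18*O)
J(l, g) = 180 (J(l, g) = -4*(-27 + 18*(-1)) = -4*(-27 - 18) = -4*(-45) = 180)
61 + J(0*3 + 5, 4)*(-56) = 61 + 180*(-56) = 61 - 10080 = -10019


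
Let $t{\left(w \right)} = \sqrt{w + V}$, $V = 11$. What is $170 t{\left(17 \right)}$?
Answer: $340 \sqrt{7} \approx 899.56$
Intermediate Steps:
$t{\left(w \right)} = \sqrt{11 + w}$ ($t{\left(w \right)} = \sqrt{w + 11} = \sqrt{11 + w}$)
$170 t{\left(17 \right)} = 170 \sqrt{11 + 17} = 170 \sqrt{28} = 170 \cdot 2 \sqrt{7} = 340 \sqrt{7}$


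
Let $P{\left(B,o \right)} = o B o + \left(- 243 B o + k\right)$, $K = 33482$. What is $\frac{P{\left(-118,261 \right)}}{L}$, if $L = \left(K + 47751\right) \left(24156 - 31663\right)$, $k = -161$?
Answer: $\frac{554525}{609816131} \approx 0.00090933$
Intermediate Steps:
$L = -609816131$ ($L = \left(33482 + 47751\right) \left(24156 - 31663\right) = 81233 \left(-7507\right) = -609816131$)
$P{\left(B,o \right)} = -161 + B o^{2} - 243 B o$ ($P{\left(B,o \right)} = o B o + \left(- 243 B o - 161\right) = B o o - \left(161 + 243 B o\right) = B o^{2} - \left(161 + 243 B o\right) = -161 + B o^{2} - 243 B o$)
$\frac{P{\left(-118,261 \right)}}{L} = \frac{-161 - 118 \cdot 261^{2} - \left(-28674\right) 261}{-609816131} = \left(-161 - 8038278 + 7483914\right) \left(- \frac{1}{609816131}\right) = \left(-554525\right) \left(- \frac{1}{609816131}\right) = \frac{554525}{609816131}$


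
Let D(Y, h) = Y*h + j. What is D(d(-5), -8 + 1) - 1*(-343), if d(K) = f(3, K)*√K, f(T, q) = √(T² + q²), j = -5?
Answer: 338 - 7*I*√170 ≈ 338.0 - 91.269*I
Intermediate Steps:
d(K) = √K*√(9 + K²) (d(K) = √(3² + K²)*√K = √(9 + K²)*√K = √K*√(9 + K²))
D(Y, h) = -5 + Y*h (D(Y, h) = Y*h - 5 = -5 + Y*h)
D(d(-5), -8 + 1) - 1*(-343) = (-5 + (√(-5)*√(9 + (-5)²))*(-8 + 1)) - 1*(-343) = (-5 + ((I*√5)*√(9 + 25))*(-7)) + 343 = (-5 + ((I*√5)*√34)*(-7)) + 343 = (-5 + (I*√170)*(-7)) + 343 = (-5 - 7*I*√170) + 343 = 338 - 7*I*√170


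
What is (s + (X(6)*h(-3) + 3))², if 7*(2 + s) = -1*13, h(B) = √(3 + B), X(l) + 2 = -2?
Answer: 36/49 ≈ 0.73469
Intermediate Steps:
X(l) = -4 (X(l) = -2 - 2 = -4)
s = -27/7 (s = -2 + (-1*13)/7 = -2 + (⅐)*(-13) = -2 - 13/7 = -27/7 ≈ -3.8571)
(s + (X(6)*h(-3) + 3))² = (-27/7 + (-4*√(3 - 3) + 3))² = (-27/7 + (-4*√0 + 3))² = (-27/7 + (-4*0 + 3))² = (-27/7 + (0 + 3))² = (-27/7 + 3)² = (-6/7)² = 36/49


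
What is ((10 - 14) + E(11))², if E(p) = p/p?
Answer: 9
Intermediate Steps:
E(p) = 1
((10 - 14) + E(11))² = ((10 - 14) + 1)² = (-4 + 1)² = (-3)² = 9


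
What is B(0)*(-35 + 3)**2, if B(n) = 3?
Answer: 3072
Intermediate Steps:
B(0)*(-35 + 3)**2 = 3*(-35 + 3)**2 = 3*(-32)**2 = 3*1024 = 3072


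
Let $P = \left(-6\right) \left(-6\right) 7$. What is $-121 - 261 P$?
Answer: $-65893$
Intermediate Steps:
$P = 252$ ($P = 36 \cdot 7 = 252$)
$-121 - 261 P = -121 - 65772 = -65893$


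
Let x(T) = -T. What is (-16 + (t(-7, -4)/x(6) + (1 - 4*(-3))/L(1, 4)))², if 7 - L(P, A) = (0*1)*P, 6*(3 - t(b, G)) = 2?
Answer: 844561/3969 ≈ 212.79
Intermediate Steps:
t(b, G) = 8/3 (t(b, G) = 3 - ⅙*2 = 3 - ⅓ = 8/3)
L(P, A) = 7 (L(P, A) = 7 - 0*1*P = 7 - 0*P = 7 - 1*0 = 7 + 0 = 7)
(-16 + (t(-7, -4)/x(6) + (1 - 4*(-3))/L(1, 4)))² = (-16 + (8/(3*((-1*6))) + (1 - 4*(-3))/7))² = (-16 + ((8/3)/(-6) + (1 + 12)*(⅐)))² = (-16 + ((8/3)*(-⅙) + 13*(⅐)))² = (-16 + (-4/9 + 13/7))² = (-16 + 89/63)² = (-919/63)² = 844561/3969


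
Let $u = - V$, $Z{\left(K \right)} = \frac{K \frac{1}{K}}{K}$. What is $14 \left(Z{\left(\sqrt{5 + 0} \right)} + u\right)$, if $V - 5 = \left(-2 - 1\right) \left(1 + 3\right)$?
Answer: $98 + \frac{14 \sqrt{5}}{5} \approx 104.26$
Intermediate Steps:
$Z{\left(K \right)} = \frac{1}{K}$ ($Z{\left(K \right)} = 1 \frac{1}{K} = \frac{1}{K}$)
$V = -7$ ($V = 5 + \left(-2 - 1\right) \left(1 + 3\right) = 5 - 12 = -7$)
$u = 7$ ($u = \left(-1\right) \left(-7\right) = 7$)
$14 \left(Z{\left(\sqrt{5 + 0} \right)} + u\right) = 14 \left(\frac{1}{\sqrt{5 + 0}} + 7\right) = 14 \left(\frac{1}{\sqrt{5}} + 7\right) = 14 \left(\frac{\sqrt{5}}{5} + 7\right) = 14 \left(7 + \frac{\sqrt{5}}{5}\right) = 98 + \frac{14 \sqrt{5}}{5}$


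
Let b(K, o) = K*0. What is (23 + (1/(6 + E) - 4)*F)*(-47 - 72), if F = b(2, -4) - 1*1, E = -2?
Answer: -12733/4 ≈ -3183.3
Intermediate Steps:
b(K, o) = 0
F = -1 (F = 0 - 1*1 = 0 - 1 = -1)
(23 + (1/(6 + E) - 4)*F)*(-47 - 72) = (23 + (1/(6 - 2) - 4)*(-1))*(-47 - 72) = (23 + (1/4 - 4)*(-1))*(-119) = (23 + (¼ - 4)*(-1))*(-119) = (23 - 15/4*(-1))*(-119) = (23 + 15/4)*(-119) = (107/4)*(-119) = -12733/4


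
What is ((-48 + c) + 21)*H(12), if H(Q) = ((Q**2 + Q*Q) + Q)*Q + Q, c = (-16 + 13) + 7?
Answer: -83076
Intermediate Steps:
c = 4 (c = -3 + 7 = 4)
H(Q) = Q + Q*(Q + 2*Q**2) (H(Q) = ((Q**2 + Q**2) + Q)*Q + Q = (2*Q**2 + Q)*Q + Q = (Q + 2*Q**2)*Q + Q = Q*(Q + 2*Q**2) + Q = Q + Q*(Q + 2*Q**2))
((-48 + c) + 21)*H(12) = ((-48 + 4) + 21)*(12*(1 + 12 + 2*12**2)) = (-44 + 21)*(12*(1 + 12 + 2*144)) = -276*(1 + 12 + 288) = -276*301 = -23*3612 = -83076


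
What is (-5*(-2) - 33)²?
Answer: 529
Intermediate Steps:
(-5*(-2) - 33)² = (10 - 33)² = (-23)² = 529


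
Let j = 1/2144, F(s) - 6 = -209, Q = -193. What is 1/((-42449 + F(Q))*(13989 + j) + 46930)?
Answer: -536/319783987991 ≈ -1.6761e-9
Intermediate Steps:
F(s) = -203 (F(s) = 6 - 209 = -203)
j = 1/2144 ≈ 0.00046642
1/((-42449 + F(Q))*(13989 + j) + 46930) = 1/((-42449 - 203)*(13989 + 1/2144) + 46930) = 1/(-42652*29992417/2144 + 46930) = 1/(-319809142471/536 + 46930) = 1/(-319783987991/536) = -536/319783987991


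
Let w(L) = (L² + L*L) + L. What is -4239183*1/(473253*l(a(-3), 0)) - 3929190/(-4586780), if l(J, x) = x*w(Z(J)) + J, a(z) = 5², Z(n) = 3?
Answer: 81949466897/164447529950 ≈ 0.49833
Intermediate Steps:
a(z) = 25
w(L) = L + 2*L² (w(L) = (L² + L²) + L = 2*L² + L = L + 2*L²)
l(J, x) = J + 21*x (l(J, x) = x*(3*(1 + 2*3)) + J = x*(3*(1 + 6)) + J = x*(3*7) + J = x*21 + J = 21*x + J = J + 21*x)
-4239183*1/(473253*l(a(-3), 0)) - 3929190/(-4586780) = -4239183*1/(473253*(25 + 21*0)) - 3929190/(-4586780) = -4239183*1/(473253*(25 + 0)) - 3929190*(-1/4586780) = -4239183/(473253*25) + 392919/458678 = -4239183/11831325 + 392919/458678 = -4239183*1/11831325 + 392919/458678 = -1413061/3943775 + 392919/458678 = 81949466897/164447529950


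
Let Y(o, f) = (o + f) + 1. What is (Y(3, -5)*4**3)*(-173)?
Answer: 11072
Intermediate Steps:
Y(o, f) = 1 + f + o (Y(o, f) = (f + o) + 1 = 1 + f + o)
(Y(3, -5)*4**3)*(-173) = ((1 - 5 + 3)*4**3)*(-173) = -1*64*(-173) = -64*(-173) = 11072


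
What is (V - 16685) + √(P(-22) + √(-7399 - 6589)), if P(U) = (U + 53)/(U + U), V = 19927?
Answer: 3242 + √(-341 + 968*I*√3497)/22 ≈ 3249.7 + 7.7129*I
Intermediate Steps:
P(U) = (53 + U)/(2*U) (P(U) = (53 + U)/((2*U)) = (53 + U)*(1/(2*U)) = (53 + U)/(2*U))
(V - 16685) + √(P(-22) + √(-7399 - 6589)) = (19927 - 16685) + √((½)*(53 - 22)/(-22) + √(-7399 - 6589)) = 3242 + √((½)*(-1/22)*31 + √(-13988)) = 3242 + √(-31/44 + 2*I*√3497)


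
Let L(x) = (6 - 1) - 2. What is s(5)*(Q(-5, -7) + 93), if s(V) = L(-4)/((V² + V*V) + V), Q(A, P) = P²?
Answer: 426/55 ≈ 7.7455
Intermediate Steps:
L(x) = 3 (L(x) = 5 - 2 = 3)
s(V) = 3/(V + 2*V²) (s(V) = 3/((V² + V*V) + V) = 3/((V² + V²) + V) = 3/(2*V² + V) = 3/(V + 2*V²))
s(5)*(Q(-5, -7) + 93) = (3/(5*(1 + 2*5)))*((-7)² + 93) = (3*(⅕)/(1 + 10))*(49 + 93) = (3*(⅕)/11)*142 = (3*(⅕)*(1/11))*142 = (3/55)*142 = 426/55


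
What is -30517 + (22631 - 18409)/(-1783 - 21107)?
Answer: -349269176/11445 ≈ -30517.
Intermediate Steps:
-30517 + (22631 - 18409)/(-1783 - 21107) = -30517 + 4222/(-22890) = -30517 + 4222*(-1/22890) = -30517 - 2111/11445 = -349269176/11445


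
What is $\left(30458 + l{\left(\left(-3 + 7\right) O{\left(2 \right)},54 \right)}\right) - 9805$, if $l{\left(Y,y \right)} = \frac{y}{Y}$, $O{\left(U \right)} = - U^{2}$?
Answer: $\frac{165197}{8} \approx 20650.0$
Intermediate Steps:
$\left(30458 + l{\left(\left(-3 + 7\right) O{\left(2 \right)},54 \right)}\right) - 9805 = \left(30458 + \frac{54}{\left(-3 + 7\right) \left(- 2^{2}\right)}\right) - 9805 = \left(30458 + \frac{54}{4 \left(\left(-1\right) 4\right)}\right) - 9805 = \left(30458 + \frac{54}{4 \left(-4\right)}\right) - 9805 = \left(30458 + \frac{54}{-16}\right) - 9805 = \left(30458 + 54 \left(- \frac{1}{16}\right)\right) - 9805 = \left(30458 - \frac{27}{8}\right) - 9805 = \frac{243637}{8} - 9805 = \frac{165197}{8}$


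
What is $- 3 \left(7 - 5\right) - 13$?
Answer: $-19$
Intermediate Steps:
$- 3 \left(7 - 5\right) - 13 = \left(-3\right) 2 - 13 = -6 - 13 = -19$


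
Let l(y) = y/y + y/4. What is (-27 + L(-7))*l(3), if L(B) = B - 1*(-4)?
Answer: -105/2 ≈ -52.500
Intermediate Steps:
l(y) = 1 + y/4 (l(y) = 1 + y*(1/4) = 1 + y/4)
L(B) = 4 + B (L(B) = B + 4 = 4 + B)
(-27 + L(-7))*l(3) = (-27 + (4 - 7))*(1 + (1/4)*3) = (-27 - 3)*(1 + 3/4) = -30*7/4 = -105/2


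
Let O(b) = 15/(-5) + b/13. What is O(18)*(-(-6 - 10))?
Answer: -336/13 ≈ -25.846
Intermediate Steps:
O(b) = -3 + b/13 (O(b) = 15*(-⅕) + b*(1/13) = -3 + b/13)
O(18)*(-(-6 - 10)) = (-3 + (1/13)*18)*(-(-6 - 10)) = (-3 + 18/13)*(-1*(-16)) = -21/13*16 = -336/13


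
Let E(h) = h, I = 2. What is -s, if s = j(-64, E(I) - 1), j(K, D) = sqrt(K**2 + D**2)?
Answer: -sqrt(4097) ≈ -64.008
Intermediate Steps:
j(K, D) = sqrt(D**2 + K**2)
s = sqrt(4097) (s = sqrt((2 - 1)**2 + (-64)**2) = sqrt(1**2 + 4096) = sqrt(1 + 4096) = sqrt(4097) ≈ 64.008)
-s = -sqrt(4097)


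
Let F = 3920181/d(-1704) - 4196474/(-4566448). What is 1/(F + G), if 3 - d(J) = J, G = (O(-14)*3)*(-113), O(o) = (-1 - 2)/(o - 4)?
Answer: 1299154456/2911342117937 ≈ 0.00044624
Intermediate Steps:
O(o) = -3/(-4 + o)
G = -113/2 (G = (-3/(-4 - 14)*3)*(-113) = (-3/(-18)*3)*(-113) = (-3*(-1/18)*3)*(-113) = ((⅙)*3)*(-113) = (½)*(-113) = -113/2 ≈ -56.500)
d(J) = 3 - J
F = 2984744344701/1299154456 (F = 3920181/(3 - 1*(-1704)) - 4196474/(-4566448) = 3920181/(3 + 1704) - 4196474*(-1/4566448) = 3920181/1707 + 2098237/2283224 = 3920181*(1/1707) + 2098237/2283224 = 1306727/569 + 2098237/2283224 = 2984744344701/1299154456 ≈ 2297.5)
1/(F + G) = 1/(2984744344701/1299154456 - 113/2) = 1/(2911342117937/1299154456) = 1299154456/2911342117937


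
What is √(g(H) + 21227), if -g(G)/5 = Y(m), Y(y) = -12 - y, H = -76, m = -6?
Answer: √21257 ≈ 145.80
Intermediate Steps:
g(G) = 30 (g(G) = -5*(-12 - 1*(-6)) = -5*(-12 + 6) = -5*(-6) = 30)
√(g(H) + 21227) = √(30 + 21227) = √21257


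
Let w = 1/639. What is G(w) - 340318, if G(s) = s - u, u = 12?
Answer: -217470869/639 ≈ -3.4033e+5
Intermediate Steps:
w = 1/639 ≈ 0.0015649
G(s) = -12 + s (G(s) = s - 1*12 = s - 12 = -12 + s)
G(w) - 340318 = (-12 + 1/639) - 340318 = -7667/639 - 340318 = -217470869/639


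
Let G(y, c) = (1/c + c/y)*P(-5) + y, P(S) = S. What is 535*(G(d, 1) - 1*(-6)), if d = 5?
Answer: 2675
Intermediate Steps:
G(y, c) = y - 5/c - 5*c/y (G(y, c) = (1/c + c/y)*(-5) + y = (-5/c - 5*c/y) + y = y - 5/c - 5*c/y)
535*(G(d, 1) - 1*(-6)) = 535*((5 - 5/1 - 5*1/5) - 1*(-6)) = 535*((5 - 5*1 - 5*1*1/5) + 6) = 535*((5 - 5 - 1) + 6) = 535*(-1 + 6) = 535*5 = 2675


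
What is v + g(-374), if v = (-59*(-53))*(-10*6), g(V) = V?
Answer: -187994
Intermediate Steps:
v = -187620 (v = 3127*(-60) = -187620)
v + g(-374) = -187620 - 374 = -187994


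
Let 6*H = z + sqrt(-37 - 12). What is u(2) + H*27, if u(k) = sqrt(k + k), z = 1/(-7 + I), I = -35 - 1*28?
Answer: 271/140 + 63*I/2 ≈ 1.9357 + 31.5*I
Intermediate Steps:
I = -63 (I = -35 - 28 = -63)
z = -1/70 (z = 1/(-7 - 63) = 1/(-70) = -1/70 ≈ -0.014286)
u(k) = sqrt(2)*sqrt(k) (u(k) = sqrt(2*k) = sqrt(2)*sqrt(k))
H = -1/420 + 7*I/6 (H = (-1/70 + sqrt(-37 - 12))/6 = (-1/70 + sqrt(-49))/6 = (-1/70 + 7*I)/6 = -1/420 + 7*I/6 ≈ -0.002381 + 1.1667*I)
u(2) + H*27 = sqrt(2)*sqrt(2) + (-1/420 + 7*I/6)*27 = 2 + (-9/140 + 63*I/2) = 271/140 + 63*I/2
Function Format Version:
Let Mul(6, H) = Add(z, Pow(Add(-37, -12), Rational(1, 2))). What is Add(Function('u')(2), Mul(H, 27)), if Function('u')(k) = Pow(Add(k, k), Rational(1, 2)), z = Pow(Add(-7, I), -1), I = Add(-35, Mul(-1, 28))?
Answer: Add(Rational(271, 140), Mul(Rational(63, 2), I)) ≈ Add(1.9357, Mul(31.500, I))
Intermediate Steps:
I = -63 (I = Add(-35, -28) = -63)
z = Rational(-1, 70) (z = Pow(Add(-7, -63), -1) = Pow(-70, -1) = Rational(-1, 70) ≈ -0.014286)
Function('u')(k) = Mul(Pow(2, Rational(1, 2)), Pow(k, Rational(1, 2))) (Function('u')(k) = Pow(Mul(2, k), Rational(1, 2)) = Mul(Pow(2, Rational(1, 2)), Pow(k, Rational(1, 2))))
H = Add(Rational(-1, 420), Mul(Rational(7, 6), I)) (H = Mul(Rational(1, 6), Add(Rational(-1, 70), Pow(Add(-37, -12), Rational(1, 2)))) = Mul(Rational(1, 6), Add(Rational(-1, 70), Pow(-49, Rational(1, 2)))) = Mul(Rational(1, 6), Add(Rational(-1, 70), Mul(7, I))) = Add(Rational(-1, 420), Mul(Rational(7, 6), I)) ≈ Add(-0.0023810, Mul(1.1667, I)))
Add(Function('u')(2), Mul(H, 27)) = Add(Mul(Pow(2, Rational(1, 2)), Pow(2, Rational(1, 2))), Mul(Add(Rational(-1, 420), Mul(Rational(7, 6), I)), 27)) = Add(2, Add(Rational(-9, 140), Mul(Rational(63, 2), I))) = Add(Rational(271, 140), Mul(Rational(63, 2), I))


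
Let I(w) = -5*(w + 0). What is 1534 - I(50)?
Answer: 1784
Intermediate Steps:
I(w) = -5*w
1534 - I(50) = 1534 - (-5)*50 = 1534 - 1*(-250) = 1534 + 250 = 1784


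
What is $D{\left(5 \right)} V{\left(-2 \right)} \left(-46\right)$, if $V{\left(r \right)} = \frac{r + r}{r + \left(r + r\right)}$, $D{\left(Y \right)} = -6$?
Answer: $184$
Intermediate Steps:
$V{\left(r \right)} = \frac{2}{3}$ ($V{\left(r \right)} = \frac{2 r}{r + 2 r} = \frac{2 r}{3 r} = 2 r \frac{1}{3 r} = \frac{2}{3}$)
$D{\left(5 \right)} V{\left(-2 \right)} \left(-46\right) = \left(-6\right) \frac{2}{3} \left(-46\right) = \left(-4\right) \left(-46\right) = 184$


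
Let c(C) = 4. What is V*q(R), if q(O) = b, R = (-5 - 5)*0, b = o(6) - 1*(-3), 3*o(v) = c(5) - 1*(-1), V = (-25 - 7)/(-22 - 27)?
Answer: 64/21 ≈ 3.0476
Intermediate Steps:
V = 32/49 (V = -32/(-49) = -32*(-1/49) = 32/49 ≈ 0.65306)
o(v) = 5/3 (o(v) = (4 - 1*(-1))/3 = (4 + 1)/3 = (⅓)*5 = 5/3)
b = 14/3 (b = 5/3 - 1*(-3) = 5/3 + 3 = 14/3 ≈ 4.6667)
R = 0 (R = -10*0 = 0)
q(O) = 14/3
V*q(R) = (32/49)*(14/3) = 64/21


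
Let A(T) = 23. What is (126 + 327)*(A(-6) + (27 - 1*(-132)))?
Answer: 82446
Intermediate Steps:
(126 + 327)*(A(-6) + (27 - 1*(-132))) = (126 + 327)*(23 + (27 - 1*(-132))) = 453*(23 + (27 + 132)) = 453*(23 + 159) = 453*182 = 82446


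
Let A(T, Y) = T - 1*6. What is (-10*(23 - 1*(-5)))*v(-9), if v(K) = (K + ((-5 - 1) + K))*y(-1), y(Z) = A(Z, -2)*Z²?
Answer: -47040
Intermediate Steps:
A(T, Y) = -6 + T (A(T, Y) = T - 6 = -6 + T)
y(Z) = Z²*(-6 + Z) (y(Z) = (-6 + Z)*Z² = Z²*(-6 + Z))
v(K) = 42 - 14*K (v(K) = (K + ((-5 - 1) + K))*((-1)²*(-6 - 1)) = (K + (-6 + K))*(1*(-7)) = (-6 + 2*K)*(-7) = 42 - 14*K)
(-10*(23 - 1*(-5)))*v(-9) = (-10*(23 - 1*(-5)))*(42 - 14*(-9)) = (-10*(23 + 5))*(42 + 126) = -10*28*168 = -280*168 = -47040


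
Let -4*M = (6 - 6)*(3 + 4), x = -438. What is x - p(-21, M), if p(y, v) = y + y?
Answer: -396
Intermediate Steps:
M = 0 (M = -(6 - 6)*(3 + 4)/4 = -0*7 = -¼*0 = 0)
p(y, v) = 2*y
x - p(-21, M) = -438 - 2*(-21) = -438 - 1*(-42) = -438 + 42 = -396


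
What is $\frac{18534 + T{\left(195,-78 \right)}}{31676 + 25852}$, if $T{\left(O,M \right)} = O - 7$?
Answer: $\frac{9361}{28764} \approx 0.32544$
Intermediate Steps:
$T{\left(O,M \right)} = -7 + O$
$\frac{18534 + T{\left(195,-78 \right)}}{31676 + 25852} = \frac{18534 + \left(-7 + 195\right)}{31676 + 25852} = \frac{18534 + 188}{57528} = 18722 \cdot \frac{1}{57528} = \frac{9361}{28764}$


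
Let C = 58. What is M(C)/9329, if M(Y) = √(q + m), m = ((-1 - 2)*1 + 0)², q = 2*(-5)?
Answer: I/9329 ≈ 0.00010719*I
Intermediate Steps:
q = -10
m = 9 (m = (-3*1 + 0)² = (-3 + 0)² = (-3)² = 9)
M(Y) = I (M(Y) = √(-10 + 9) = √(-1) = I)
M(C)/9329 = I/9329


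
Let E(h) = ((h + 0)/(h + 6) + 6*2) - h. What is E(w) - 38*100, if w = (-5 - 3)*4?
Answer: -48812/13 ≈ -3754.8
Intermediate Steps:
w = -32 (w = -8*4 = -32)
E(h) = 12 - h + h/(6 + h) (E(h) = (h/(6 + h) + 12) - h = (12 + h/(6 + h)) - h = 12 - h + h/(6 + h))
E(w) - 38*100 = (72 - 1*(-32)² + 7*(-32))/(6 - 32) - 38*100 = (72 - 1*1024 - 224)/(-26) - 3800 = -(72 - 1024 - 224)/26 - 3800 = -1/26*(-1176) - 3800 = 588/13 - 3800 = -48812/13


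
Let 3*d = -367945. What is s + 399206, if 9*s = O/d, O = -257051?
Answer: 440657812061/1103835 ≈ 3.9921e+5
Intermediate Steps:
d = -367945/3 (d = (1/3)*(-367945) = -367945/3 ≈ -1.2265e+5)
s = 257051/1103835 (s = (-257051/(-367945/3))/9 = (-257051*(-3/367945))/9 = (1/9)*(771153/367945) = 257051/1103835 ≈ 0.23287)
s + 399206 = 257051/1103835 + 399206 = 440657812061/1103835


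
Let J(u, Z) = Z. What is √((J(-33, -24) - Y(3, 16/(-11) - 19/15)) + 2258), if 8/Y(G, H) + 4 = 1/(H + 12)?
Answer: √79401613186/5959 ≈ 47.287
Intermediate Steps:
Y(G, H) = 8/(-4 + 1/(12 + H)) (Y(G, H) = 8/(-4 + 1/(H + 12)) = 8/(-4 + 1/(12 + H)))
√((J(-33, -24) - Y(3, 16/(-11) - 19/15)) + 2258) = √((-24 - 8*(-12 - (16/(-11) - 19/15))/(47 + 4*(16/(-11) - 19/15))) + 2258) = √((-24 - 8*(-12 - (16*(-1/11) - 19*1/15))/(47 + 4*(16*(-1/11) - 19*1/15))) + 2258) = √((-24 - 8*(-12 - (-16/11 - 19/15))/(47 + 4*(-16/11 - 19/15))) + 2258) = √((-24 - 8*(-12 - 1*(-449/165))/(47 + 4*(-449/165))) + 2258) = √((-24 - 8*(-12 + 449/165)/(47 - 1796/165)) + 2258) = √((-24 - 8*(-1531)/(5959/165*165)) + 2258) = √((-24 - 8*165*(-1531)/(5959*165)) + 2258) = √((-24 - 1*(-12248/5959)) + 2258) = √((-24 + 12248/5959) + 2258) = √(-130768/5959 + 2258) = √(13324654/5959) = √79401613186/5959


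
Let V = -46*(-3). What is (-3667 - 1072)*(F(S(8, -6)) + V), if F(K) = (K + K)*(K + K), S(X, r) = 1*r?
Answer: -1336398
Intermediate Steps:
V = 138
S(X, r) = r
F(K) = 4*K² (F(K) = (2*K)*(2*K) = 4*K²)
(-3667 - 1072)*(F(S(8, -6)) + V) = (-3667 - 1072)*(4*(-6)² + 138) = -4739*(4*36 + 138) = -4739*(144 + 138) = -4739*282 = -1336398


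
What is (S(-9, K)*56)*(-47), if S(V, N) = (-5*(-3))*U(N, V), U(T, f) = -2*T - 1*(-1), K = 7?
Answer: 513240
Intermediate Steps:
U(T, f) = 1 - 2*T (U(T, f) = -2*T + 1 = 1 - 2*T)
S(V, N) = 15 - 30*N (S(V, N) = (-5*(-3))*(1 - 2*N) = 15*(1 - 2*N) = 15 - 30*N)
(S(-9, K)*56)*(-47) = ((15 - 30*7)*56)*(-47) = ((15 - 210)*56)*(-47) = -195*56*(-47) = -10920*(-47) = 513240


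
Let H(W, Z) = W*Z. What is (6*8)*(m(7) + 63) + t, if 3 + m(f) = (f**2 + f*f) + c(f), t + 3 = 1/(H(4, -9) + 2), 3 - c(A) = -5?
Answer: 270809/34 ≈ 7965.0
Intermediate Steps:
c(A) = 8 (c(A) = 3 - 1*(-5) = 3 + 5 = 8)
t = -103/34 (t = -3 + 1/(4*(-9) + 2) = -3 + 1/(-36 + 2) = -3 + 1/(-34) = -3 - 1/34 = -103/34 ≈ -3.0294)
m(f) = 5 + 2*f**2 (m(f) = -3 + ((f**2 + f*f) + 8) = -3 + ((f**2 + f**2) + 8) = -3 + (2*f**2 + 8) = -3 + (8 + 2*f**2) = 5 + 2*f**2)
(6*8)*(m(7) + 63) + t = (6*8)*((5 + 2*7**2) + 63) - 103/34 = 48*((5 + 2*49) + 63) - 103/34 = 48*((5 + 98) + 63) - 103/34 = 48*(103 + 63) - 103/34 = 48*166 - 103/34 = 7968 - 103/34 = 270809/34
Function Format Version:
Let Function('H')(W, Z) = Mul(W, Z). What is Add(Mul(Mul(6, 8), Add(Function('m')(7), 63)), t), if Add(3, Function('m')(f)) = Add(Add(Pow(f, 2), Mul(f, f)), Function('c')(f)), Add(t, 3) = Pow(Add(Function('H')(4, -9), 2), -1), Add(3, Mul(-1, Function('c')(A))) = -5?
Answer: Rational(270809, 34) ≈ 7965.0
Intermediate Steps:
Function('c')(A) = 8 (Function('c')(A) = Add(3, Mul(-1, -5)) = Add(3, 5) = 8)
t = Rational(-103, 34) (t = Add(-3, Pow(Add(Mul(4, -9), 2), -1)) = Add(-3, Pow(Add(-36, 2), -1)) = Add(-3, Pow(-34, -1)) = Add(-3, Rational(-1, 34)) = Rational(-103, 34) ≈ -3.0294)
Function('m')(f) = Add(5, Mul(2, Pow(f, 2))) (Function('m')(f) = Add(-3, Add(Add(Pow(f, 2), Mul(f, f)), 8)) = Add(-3, Add(Add(Pow(f, 2), Pow(f, 2)), 8)) = Add(-3, Add(Mul(2, Pow(f, 2)), 8)) = Add(-3, Add(8, Mul(2, Pow(f, 2)))) = Add(5, Mul(2, Pow(f, 2))))
Add(Mul(Mul(6, 8), Add(Function('m')(7), 63)), t) = Add(Mul(Mul(6, 8), Add(Add(5, Mul(2, Pow(7, 2))), 63)), Rational(-103, 34)) = Add(Mul(48, Add(Add(5, Mul(2, 49)), 63)), Rational(-103, 34)) = Add(Mul(48, Add(Add(5, 98), 63)), Rational(-103, 34)) = Add(Mul(48, Add(103, 63)), Rational(-103, 34)) = Add(Mul(48, 166), Rational(-103, 34)) = Add(7968, Rational(-103, 34)) = Rational(270809, 34)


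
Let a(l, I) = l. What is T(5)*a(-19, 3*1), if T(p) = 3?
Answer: -57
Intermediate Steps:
T(5)*a(-19, 3*1) = 3*(-19) = -57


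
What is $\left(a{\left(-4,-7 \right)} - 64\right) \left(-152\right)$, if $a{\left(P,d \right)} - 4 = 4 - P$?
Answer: $7904$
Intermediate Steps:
$a{\left(P,d \right)} = 8 - P$ ($a{\left(P,d \right)} = 4 - \left(-4 + P\right) = 8 - P$)
$\left(a{\left(-4,-7 \right)} - 64\right) \left(-152\right) = \left(\left(8 - -4\right) - 64\right) \left(-152\right) = \left(\left(8 + 4\right) - 64\right) \left(-152\right) = \left(12 - 64\right) \left(-152\right) = \left(-52\right) \left(-152\right) = 7904$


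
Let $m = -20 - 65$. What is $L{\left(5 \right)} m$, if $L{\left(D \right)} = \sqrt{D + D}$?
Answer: $- 85 \sqrt{10} \approx -268.79$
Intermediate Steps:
$L{\left(D \right)} = \sqrt{2} \sqrt{D}$ ($L{\left(D \right)} = \sqrt{2 D} = \sqrt{2} \sqrt{D}$)
$m = -85$
$L{\left(5 \right)} m = \sqrt{2} \sqrt{5} \left(-85\right) = \sqrt{10} \left(-85\right) = - 85 \sqrt{10}$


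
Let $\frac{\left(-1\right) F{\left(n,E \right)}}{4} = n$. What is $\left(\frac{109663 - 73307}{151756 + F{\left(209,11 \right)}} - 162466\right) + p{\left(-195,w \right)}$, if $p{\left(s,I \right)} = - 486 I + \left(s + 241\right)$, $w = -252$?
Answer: $- \frac{1507228951}{37730} \approx -39948.0$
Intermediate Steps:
$F{\left(n,E \right)} = - 4 n$
$p{\left(s,I \right)} = 241 + s - 486 I$ ($p{\left(s,I \right)} = - 486 I + \left(241 + s\right) = 241 + s - 486 I$)
$\left(\frac{109663 - 73307}{151756 + F{\left(209,11 \right)}} - 162466\right) + p{\left(-195,w \right)} = \left(\frac{109663 - 73307}{151756 - 836} - 162466\right) - -122518 = \left(\frac{36356}{151756 - 836} - 162466\right) + \left(241 - 195 + 122472\right) = \left(\frac{36356}{150920} - 162466\right) + 122518 = \left(36356 \cdot \frac{1}{150920} - 162466\right) + 122518 = \left(\frac{9089}{37730} - 162466\right) + 122518 = - \frac{6129833091}{37730} + 122518 = - \frac{1507228951}{37730}$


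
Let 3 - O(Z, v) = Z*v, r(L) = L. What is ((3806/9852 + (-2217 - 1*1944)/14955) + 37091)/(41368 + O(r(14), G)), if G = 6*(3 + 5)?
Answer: 910813330103/999409120890 ≈ 0.91135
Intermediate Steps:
G = 48 (G = 6*8 = 48)
O(Z, v) = 3 - Z*v
((3806/9852 + (-2217 - 1*1944)/14955) + 37091)/(41368 + O(r(14), G)) = ((3806/9852 + (-2217 - 1*1944)/14955) + 37091)/(41368 + (3 - 1*14*48)) = ((3806*(1/9852) + (-2217 - 1944)*(1/14955)) + 37091)/(41368 + (3 - 672)) = ((1903/4926 - 4161*1/14955) + 37091)/(41368 - 669) = ((1903/4926 - 1387/4985) + 37091)/40699 = (2654093/24556110 + 37091)*(1/40699) = (910813330103/24556110)*(1/40699) = 910813330103/999409120890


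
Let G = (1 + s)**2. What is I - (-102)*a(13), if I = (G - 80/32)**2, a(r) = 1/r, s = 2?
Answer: 2605/52 ≈ 50.096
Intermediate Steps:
a(r) = 1/r
G = 9 (G = (1 + 2)**2 = 3**2 = 9)
I = 169/4 (I = (9 - 80/32)**2 = (9 - 80*1/32)**2 = (9 - 5/2)**2 = (13/2)**2 = 169/4 ≈ 42.250)
I - (-102)*a(13) = 169/4 - (-102)/13 = 169/4 - 1*(-102/13) = 169/4 + 102/13 = 2605/52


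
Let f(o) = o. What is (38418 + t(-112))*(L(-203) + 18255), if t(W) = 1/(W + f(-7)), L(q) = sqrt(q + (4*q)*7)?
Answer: 83457131955/119 + 132580489*I*sqrt(7)/119 ≈ 7.0132e+8 + 2.9477e+6*I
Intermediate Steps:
L(q) = sqrt(29)*sqrt(q) (L(q) = sqrt(q + 28*q) = sqrt(29*q) = sqrt(29)*sqrt(q))
t(W) = 1/(-7 + W) (t(W) = 1/(W - 7) = 1/(-7 + W))
(38418 + t(-112))*(L(-203) + 18255) = (38418 + 1/(-7 - 112))*(sqrt(29)*sqrt(-203) + 18255) = (38418 + 1/(-119))*(sqrt(29)*(I*sqrt(203)) + 18255) = (38418 - 1/119)*(29*I*sqrt(7) + 18255) = 4571741*(18255 + 29*I*sqrt(7))/119 = 83457131955/119 + 132580489*I*sqrt(7)/119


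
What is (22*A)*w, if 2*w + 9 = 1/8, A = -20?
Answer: 3905/2 ≈ 1952.5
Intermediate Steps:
w = -71/16 (w = -9/2 + (½)/8 = -9/2 + (½)*(⅛) = -9/2 + 1/16 = -71/16 ≈ -4.4375)
(22*A)*w = (22*(-20))*(-71/16) = -440*(-71/16) = 3905/2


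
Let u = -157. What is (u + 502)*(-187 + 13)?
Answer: -60030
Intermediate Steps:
(u + 502)*(-187 + 13) = (-157 + 502)*(-187 + 13) = 345*(-174) = -60030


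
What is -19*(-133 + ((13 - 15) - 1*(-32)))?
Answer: 1957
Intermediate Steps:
-19*(-133 + ((13 - 15) - 1*(-32))) = -19*(-133 + (-2 + 32)) = -19*(-133 + 30) = -19*(-103) = 1957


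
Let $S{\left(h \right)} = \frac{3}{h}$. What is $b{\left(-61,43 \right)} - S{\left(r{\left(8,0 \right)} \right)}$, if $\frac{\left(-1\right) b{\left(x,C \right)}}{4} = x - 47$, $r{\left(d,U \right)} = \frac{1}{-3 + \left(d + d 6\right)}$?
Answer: $273$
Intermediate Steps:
$r{\left(d,U \right)} = \frac{1}{-3 + 7 d}$ ($r{\left(d,U \right)} = \frac{1}{-3 + \left(d + 6 d\right)} = \frac{1}{-3 + 7 d}$)
$b{\left(x,C \right)} = 188 - 4 x$ ($b{\left(x,C \right)} = - 4 \left(x - 47\right) = - 4 \left(-47 + x\right) = 188 - 4 x$)
$b{\left(-61,43 \right)} - S{\left(r{\left(8,0 \right)} \right)} = \left(188 - -244\right) - \frac{3}{\frac{1}{-3 + 7 \cdot 8}} = \left(188 + 244\right) - \frac{3}{\frac{1}{-3 + 56}} = 432 - \frac{3}{\frac{1}{53}} = 432 - 3 \frac{1}{\frac{1}{53}} = 432 - 3 \cdot 53 = 432 - 159 = 273$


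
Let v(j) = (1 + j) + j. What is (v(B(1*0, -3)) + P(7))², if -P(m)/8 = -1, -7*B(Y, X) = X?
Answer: 4761/49 ≈ 97.163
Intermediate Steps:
B(Y, X) = -X/7
v(j) = 1 + 2*j
P(m) = 8 (P(m) = -8*(-1) = 8)
(v(B(1*0, -3)) + P(7))² = ((1 + 2*(-⅐*(-3))) + 8)² = ((1 + 2*(3/7)) + 8)² = ((1 + 6/7) + 8)² = (13/7 + 8)² = (69/7)² = 4761/49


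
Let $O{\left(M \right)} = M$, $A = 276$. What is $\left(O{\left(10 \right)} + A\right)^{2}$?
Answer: $81796$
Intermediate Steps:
$\left(O{\left(10 \right)} + A\right)^{2} = \left(10 + 276\right)^{2} = 286^{2} = 81796$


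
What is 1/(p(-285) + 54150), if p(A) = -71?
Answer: 1/54079 ≈ 1.8491e-5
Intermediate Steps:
1/(p(-285) + 54150) = 1/(-71 + 54150) = 1/54079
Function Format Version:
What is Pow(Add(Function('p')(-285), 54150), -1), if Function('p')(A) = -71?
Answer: Rational(1, 54079) ≈ 1.8491e-5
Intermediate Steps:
Pow(Add(Function('p')(-285), 54150), -1) = Pow(Add(-71, 54150), -1) = Pow(54079, -1) = Rational(1, 54079)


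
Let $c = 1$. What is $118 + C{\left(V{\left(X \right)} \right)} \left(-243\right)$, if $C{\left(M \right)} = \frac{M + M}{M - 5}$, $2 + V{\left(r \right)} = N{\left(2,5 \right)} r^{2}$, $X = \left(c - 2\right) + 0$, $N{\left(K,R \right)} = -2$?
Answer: $-98$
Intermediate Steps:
$X = -1$ ($X = \left(1 - 2\right) + 0 = -1 + 0 = -1$)
$V{\left(r \right)} = -2 - 2 r^{2}$
$C{\left(M \right)} = \frac{2 M}{-5 + M}$
$118 + C{\left(V{\left(X \right)} \right)} \left(-243\right) = 118 + \frac{2 \left(-2 - 2 \left(-1\right)^{2}\right)}{-5 - \left(2 + 2 \left(-1\right)^{2}\right)} \left(-243\right) = 118 + \frac{2 \left(-2 - 2\right)}{-5 - 4} \left(-243\right) = 118 + 2 \left(-4\right) \frac{1}{-5 - 4} \left(-243\right) = 118 + 2 \left(-4\right) \frac{1}{-9} \left(-243\right) = 118 + 2 \left(-4\right) \left(- \frac{1}{9}\right) \left(-243\right) = 118 + \frac{8}{9} \left(-243\right) = 118 - 216 = -98$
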